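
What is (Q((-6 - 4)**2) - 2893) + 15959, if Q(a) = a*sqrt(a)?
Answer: 14066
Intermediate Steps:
Q(a) = a**(3/2)
(Q((-6 - 4)**2) - 2893) + 15959 = (((-6 - 4)**2)**(3/2) - 2893) + 15959 = (((-10)**2)**(3/2) - 2893) + 15959 = (100**(3/2) - 2893) + 15959 = (1000 - 2893) + 15959 = -1893 + 15959 = 14066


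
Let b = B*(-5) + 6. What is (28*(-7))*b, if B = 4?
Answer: 2744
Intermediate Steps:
b = -14 (b = 4*(-5) + 6 = -20 + 6 = -14)
(28*(-7))*b = (28*(-7))*(-14) = -196*(-14) = 2744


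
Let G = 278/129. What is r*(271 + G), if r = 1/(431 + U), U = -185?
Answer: 35237/31734 ≈ 1.1104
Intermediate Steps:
r = 1/246 (r = 1/(431 - 185) = 1/246 ≈ 0.0040650)
G = 278/129 (G = 278*(1/129) = 278/129 ≈ 2.1550)
r*(271 + G) = (271 + 278/129)/246 = (1/246)*(35237/129) = 35237/31734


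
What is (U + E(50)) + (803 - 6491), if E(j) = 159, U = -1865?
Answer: -7394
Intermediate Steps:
(U + E(50)) + (803 - 6491) = (-1865 + 159) + (803 - 6491) = -1706 - 5688 = -7394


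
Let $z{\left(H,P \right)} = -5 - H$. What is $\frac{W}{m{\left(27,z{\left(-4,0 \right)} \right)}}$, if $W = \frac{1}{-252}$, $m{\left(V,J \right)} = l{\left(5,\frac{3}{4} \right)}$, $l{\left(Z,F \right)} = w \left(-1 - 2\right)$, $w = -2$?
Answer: $- \frac{1}{1512} \approx -0.00066138$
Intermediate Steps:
$l{\left(Z,F \right)} = 6$ ($l{\left(Z,F \right)} = - 2 \left(-1 - 2\right) = \left(-2\right) \left(-3\right) = 6$)
$m{\left(V,J \right)} = 6$
$W = - \frac{1}{252} \approx -0.0039683$
$\frac{W}{m{\left(27,z{\left(-4,0 \right)} \right)}} = - \frac{1}{252 \cdot 6} = \left(- \frac{1}{252}\right) \frac{1}{6} = - \frac{1}{1512}$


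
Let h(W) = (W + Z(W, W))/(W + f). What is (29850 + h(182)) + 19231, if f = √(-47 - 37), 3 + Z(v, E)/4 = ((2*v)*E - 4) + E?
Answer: 59938247/1186 - 18991*I*√21/1186 ≈ 50538.0 - 73.379*I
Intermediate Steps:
Z(v, E) = -28 + 4*E + 8*E*v (Z(v, E) = -12 + 4*(((2*v)*E - 4) + E) = -12 + 4*((2*E*v - 4) + E) = -12 + 4*((-4 + 2*E*v) + E) = -12 + 4*(-4 + E + 2*E*v) = -12 + (-16 + 4*E + 8*E*v) = -28 + 4*E + 8*E*v)
f = 2*I*√21 (f = √(-84) = 2*I*√21 ≈ 9.1651*I)
h(W) = (-28 + 5*W + 8*W²)/(W + 2*I*√21) (h(W) = (W + (-28 + 4*W + 8*W*W))/(W + 2*I*√21) = (W + (-28 + 4*W + 8*W²))/(W + 2*I*√21) = (-28 + 5*W + 8*W²)/(W + 2*I*√21))
(29850 + h(182)) + 19231 = (29850 + (-28 + 5*182 + 8*182²)/(182 + 2*I*√21)) + 19231 = (29850 + (-28 + 910 + 8*33124)/(182 + 2*I*√21)) + 19231 = (29850 + (-28 + 910 + 264992)/(182 + 2*I*√21)) + 19231 = (29850 + 265874/(182 + 2*I*√21)) + 19231 = 49081 + 265874/(182 + 2*I*√21)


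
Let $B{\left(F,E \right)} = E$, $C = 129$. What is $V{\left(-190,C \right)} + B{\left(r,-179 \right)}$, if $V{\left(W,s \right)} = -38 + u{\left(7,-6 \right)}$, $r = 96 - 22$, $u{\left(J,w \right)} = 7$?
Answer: $-210$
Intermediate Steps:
$r = 74$
$V{\left(W,s \right)} = -31$ ($V{\left(W,s \right)} = -38 + 7 = -31$)
$V{\left(-190,C \right)} + B{\left(r,-179 \right)} = -31 - 179 = -210$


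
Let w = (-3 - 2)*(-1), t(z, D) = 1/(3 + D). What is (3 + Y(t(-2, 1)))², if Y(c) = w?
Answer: 64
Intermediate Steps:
w = 5 (w = -5*(-1) = 5)
Y(c) = 5
(3 + Y(t(-2, 1)))² = (3 + 5)² = 8² = 64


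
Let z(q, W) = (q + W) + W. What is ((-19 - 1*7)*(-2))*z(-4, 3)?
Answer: 104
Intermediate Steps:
z(q, W) = q + 2*W (z(q, W) = (W + q) + W = q + 2*W)
((-19 - 1*7)*(-2))*z(-4, 3) = ((-19 - 1*7)*(-2))*(-4 + 2*3) = ((-19 - 7)*(-2))*(-4 + 6) = -26*(-2)*2 = 52*2 = 104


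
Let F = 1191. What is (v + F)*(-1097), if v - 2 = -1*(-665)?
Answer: -2038226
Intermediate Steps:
v = 667 (v = 2 - 1*(-665) = 2 + 665 = 667)
(v + F)*(-1097) = (667 + 1191)*(-1097) = 1858*(-1097) = -2038226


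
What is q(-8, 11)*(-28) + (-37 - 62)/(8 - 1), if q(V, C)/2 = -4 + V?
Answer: 4605/7 ≈ 657.86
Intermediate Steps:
q(V, C) = -8 + 2*V (q(V, C) = 2*(-4 + V) = -8 + 2*V)
q(-8, 11)*(-28) + (-37 - 62)/(8 - 1) = (-8 + 2*(-8))*(-28) + (-37 - 62)/(8 - 1) = (-8 - 16)*(-28) - 99/7 = -24*(-28) - 99*⅐ = 672 - 99/7 = 4605/7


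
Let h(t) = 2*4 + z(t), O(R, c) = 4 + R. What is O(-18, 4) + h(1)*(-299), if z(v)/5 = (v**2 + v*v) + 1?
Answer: -6891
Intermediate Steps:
z(v) = 5 + 10*v**2 (z(v) = 5*((v**2 + v*v) + 1) = 5*((v**2 + v**2) + 1) = 5*(2*v**2 + 1) = 5*(1 + 2*v**2) = 5 + 10*v**2)
h(t) = 13 + 10*t**2 (h(t) = 2*4 + (5 + 10*t**2) = 8 + (5 + 10*t**2) = 13 + 10*t**2)
O(-18, 4) + h(1)*(-299) = (4 - 18) + (13 + 10*1**2)*(-299) = -14 + (13 + 10*1)*(-299) = -14 + (13 + 10)*(-299) = -14 + 23*(-299) = -14 - 6877 = -6891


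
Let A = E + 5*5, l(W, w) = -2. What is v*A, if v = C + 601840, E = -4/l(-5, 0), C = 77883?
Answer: 18352521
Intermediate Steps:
E = 2 (E = -4/(-2) = -4*(-½) = 2)
A = 27 (A = 2 + 5*5 = 2 + 25 = 27)
v = 679723 (v = 77883 + 601840 = 679723)
v*A = 679723*27 = 18352521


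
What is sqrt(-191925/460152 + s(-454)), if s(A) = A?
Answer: 3*I*sqrt(32996643526)/25564 ≈ 21.317*I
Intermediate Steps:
sqrt(-191925/460152 + s(-454)) = sqrt(-191925/460152 - 454) = sqrt(-191925*1/460152 - 454) = sqrt(-21325/51128 - 454) = sqrt(-23233437/51128) = 3*I*sqrt(32996643526)/25564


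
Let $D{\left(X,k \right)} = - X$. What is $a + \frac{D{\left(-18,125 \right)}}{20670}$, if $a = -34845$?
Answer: $- \frac{120041022}{3445} \approx -34845.0$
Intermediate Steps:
$a + \frac{D{\left(-18,125 \right)}}{20670} = -34845 + \frac{\left(-1\right) \left(-18\right)}{20670} = -34845 + 18 \cdot \frac{1}{20670} = -34845 + \frac{3}{3445} = - \frac{120041022}{3445}$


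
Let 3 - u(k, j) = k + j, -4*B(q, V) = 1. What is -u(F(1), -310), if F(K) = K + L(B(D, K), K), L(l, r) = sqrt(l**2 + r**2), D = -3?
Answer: -312 + sqrt(17)/4 ≈ -310.97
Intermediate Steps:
B(q, V) = -1/4 (B(q, V) = -1/4*1 = -1/4)
F(K) = K + sqrt(1/16 + K**2) (F(K) = K + sqrt((-1/4)**2 + K**2) = K + sqrt(1/16 + K**2))
u(k, j) = 3 - j - k (u(k, j) = 3 - (k + j) = 3 - (j + k) = 3 + (-j - k) = 3 - j - k)
-u(F(1), -310) = -(3 - 1*(-310) - (1 + sqrt(1 + 16*1**2)/4)) = -(3 + 310 - (1 + sqrt(1 + 16*1)/4)) = -(3 + 310 - (1 + sqrt(1 + 16)/4)) = -(3 + 310 - (1 + sqrt(17)/4)) = -(3 + 310 + (-1 - sqrt(17)/4)) = -(312 - sqrt(17)/4) = -312 + sqrt(17)/4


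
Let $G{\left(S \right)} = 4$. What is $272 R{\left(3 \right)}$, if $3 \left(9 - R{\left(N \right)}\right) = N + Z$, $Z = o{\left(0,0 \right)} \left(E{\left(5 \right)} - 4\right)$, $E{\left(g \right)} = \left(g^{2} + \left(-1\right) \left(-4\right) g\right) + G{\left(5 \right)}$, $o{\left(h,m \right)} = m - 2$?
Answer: $10336$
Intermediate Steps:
$o{\left(h,m \right)} = -2 + m$
$E{\left(g \right)} = 4 + g^{2} + 4 g$ ($E{\left(g \right)} = \left(g^{2} + \left(-1\right) \left(-4\right) g\right) + 4 = \left(g^{2} + 4 g\right) + 4 = 4 + g^{2} + 4 g$)
$Z = -90$ ($Z = \left(-2 + 0\right) \left(\left(4 + 5^{2} + 4 \cdot 5\right) - 4\right) = - 2 \left(\left(4 + 25 + 20\right) - 4\right) = - 2 \left(49 - 4\right) = \left(-2\right) 45 = -90$)
$R{\left(N \right)} = 39 - \frac{N}{3}$ ($R{\left(N \right)} = 9 - \frac{N - 90}{3} = 9 - \frac{-90 + N}{3} = 9 - \left(-30 + \frac{N}{3}\right) = 39 - \frac{N}{3}$)
$272 R{\left(3 \right)} = 272 \left(39 - 1\right) = 272 \cdot 38 = 10336$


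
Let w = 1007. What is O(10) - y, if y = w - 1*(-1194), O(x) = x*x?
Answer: -2101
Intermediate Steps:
O(x) = x²
y = 2201 (y = 1007 - 1*(-1194) = 1007 + 1194 = 2201)
O(10) - y = 10² - 1*2201 = 100 - 2201 = -2101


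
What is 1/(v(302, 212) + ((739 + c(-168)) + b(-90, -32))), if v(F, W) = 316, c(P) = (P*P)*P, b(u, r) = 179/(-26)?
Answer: -26/123255181 ≈ -2.1094e-7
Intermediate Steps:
b(u, r) = -179/26 (b(u, r) = 179*(-1/26) = -179/26)
c(P) = P³ (c(P) = P²*P = P³)
1/(v(302, 212) + ((739 + c(-168)) + b(-90, -32))) = 1/(316 + ((739 + (-168)³) - 179/26)) = 1/(316 + ((739 - 4741632) - 179/26)) = 1/(316 + (-4740893 - 179/26)) = 1/(316 - 123263397/26) = 1/(-123255181/26) = -26/123255181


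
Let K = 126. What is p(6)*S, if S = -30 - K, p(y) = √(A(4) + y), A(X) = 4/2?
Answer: -312*√2 ≈ -441.23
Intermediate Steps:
A(X) = 2 (A(X) = 4*(½) = 2)
p(y) = √(2 + y)
S = -156 (S = -30 - 1*126 = -30 - 126 = -156)
p(6)*S = √(2 + 6)*(-156) = √8*(-156) = (2*√2)*(-156) = -312*√2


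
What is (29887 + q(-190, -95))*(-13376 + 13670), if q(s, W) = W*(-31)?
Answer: 9652608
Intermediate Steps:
q(s, W) = -31*W
(29887 + q(-190, -95))*(-13376 + 13670) = (29887 - 31*(-95))*(-13376 + 13670) = (29887 + 2945)*294 = 32832*294 = 9652608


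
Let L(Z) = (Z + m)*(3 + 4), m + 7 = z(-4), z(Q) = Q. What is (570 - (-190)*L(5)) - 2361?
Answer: -9771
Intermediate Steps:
m = -11 (m = -7 - 4 = -11)
L(Z) = -77 + 7*Z (L(Z) = (Z - 11)*(3 + 4) = (-11 + Z)*7 = -77 + 7*Z)
(570 - (-190)*L(5)) - 2361 = (570 - (-190)*(-77 + 7*5)) - 2361 = (570 - (-190)*(-77 + 35)) - 2361 = (570 - (-190)*(-42)) - 2361 = (570 - 5*1596) - 2361 = (570 - 7980) - 2361 = -7410 - 2361 = -9771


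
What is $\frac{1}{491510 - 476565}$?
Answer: $\frac{1}{14945} \approx 6.6912 \cdot 10^{-5}$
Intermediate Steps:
$\frac{1}{491510 - 476565} = \frac{1}{14945}$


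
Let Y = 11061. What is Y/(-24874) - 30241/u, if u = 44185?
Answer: -1240944919/1099057690 ≈ -1.1291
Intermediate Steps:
Y/(-24874) - 30241/u = 11061/(-24874) - 30241/44185 = 11061*(-1/24874) - 30241*1/44185 = -11061/24874 - 30241/44185 = -1240944919/1099057690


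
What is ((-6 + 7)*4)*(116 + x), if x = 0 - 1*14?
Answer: 408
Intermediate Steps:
x = -14 (x = 0 - 14 = -14)
((-6 + 7)*4)*(116 + x) = ((-6 + 7)*4)*(116 - 14) = (1*4)*102 = 4*102 = 408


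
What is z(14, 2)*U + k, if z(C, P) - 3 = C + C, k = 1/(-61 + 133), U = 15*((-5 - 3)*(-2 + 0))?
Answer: 535681/72 ≈ 7440.0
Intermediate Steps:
U = 240 (U = 15*(-8*(-2)) = 15*16 = 240)
k = 1/72 ≈ 0.013889
z(C, P) = 3 + 2*C (z(C, P) = 3 + (C + C) = 3 + 2*C)
z(14, 2)*U + k = (3 + 2*14)*240 + 1/72 = (3 + 28)*240 + 1/72 = 31*240 + 1/72 = 7440 + 1/72 = 535681/72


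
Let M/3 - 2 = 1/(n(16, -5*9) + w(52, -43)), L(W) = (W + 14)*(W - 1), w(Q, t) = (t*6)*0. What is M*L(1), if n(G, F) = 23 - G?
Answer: 0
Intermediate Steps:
w(Q, t) = 0 (w(Q, t) = (6*t)*0 = 0)
L(W) = (-1 + W)*(14 + W) (L(W) = (14 + W)*(-1 + W) = (-1 + W)*(14 + W))
M = 45/7 (M = 6 + 3/((23 - 1*16) + 0) = 6 + 3/((23 - 16) + 0) = 6 + 3/(7 + 0) = 6 + 3/7 = 45/7 ≈ 6.4286)
M*L(1) = 45*(-14 + 1**2 + 13*1)/7 = 45*(-14 + 1 + 13)/7 = (45/7)*0 = 0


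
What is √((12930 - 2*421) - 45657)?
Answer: I*√33569 ≈ 183.22*I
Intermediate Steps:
√((12930 - 2*421) - 45657) = √((12930 - 842) - 45657) = √(12088 - 45657) = √(-33569) = I*√33569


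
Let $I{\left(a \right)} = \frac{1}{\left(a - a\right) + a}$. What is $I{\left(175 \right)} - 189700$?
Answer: $- \frac{33197499}{175} \approx -1.897 \cdot 10^{5}$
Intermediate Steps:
$I{\left(a \right)} = \frac{1}{a}$ ($I{\left(a \right)} = \frac{1}{0 + a} = \frac{1}{a}$)
$I{\left(175 \right)} - 189700 = \frac{1}{175} - 189700 = - \frac{33197499}{175}$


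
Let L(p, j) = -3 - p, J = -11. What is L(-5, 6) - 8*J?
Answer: 90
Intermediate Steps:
L(-5, 6) - 8*J = (-3 - 1*(-5)) - 8*(-11) = (-3 + 5) + 88 = 2 + 88 = 90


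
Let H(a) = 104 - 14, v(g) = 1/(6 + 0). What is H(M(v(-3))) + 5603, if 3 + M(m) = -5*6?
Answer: 5693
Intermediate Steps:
v(g) = ⅙ (v(g) = 1/6 = ⅙)
M(m) = -33 (M(m) = -3 - 5*6 = -3 - 30 = -33)
H(a) = 90
H(M(v(-3))) + 5603 = 90 + 5603 = 5693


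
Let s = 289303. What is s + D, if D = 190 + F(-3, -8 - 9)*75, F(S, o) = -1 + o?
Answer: 288143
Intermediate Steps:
D = -1160 (D = 190 + (-1 + (-8 - 9))*75 = 190 + (-1 - 17)*75 = 190 - 18*75 = 190 - 1350 = -1160)
s + D = 289303 - 1160 = 288143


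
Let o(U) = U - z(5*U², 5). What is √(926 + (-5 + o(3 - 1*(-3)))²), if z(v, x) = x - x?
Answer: 3*√103 ≈ 30.447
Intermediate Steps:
z(v, x) = 0
o(U) = U (o(U) = U - 1*0 = U + 0 = U)
√(926 + (-5 + o(3 - 1*(-3)))²) = √(926 + (-5 + (3 - 1*(-3)))²) = √(926 + (-5 + (3 + 3))²) = √(926 + (-5 + 6)²) = √(926 + 1²) = √(926 + 1) = √927 = 3*√103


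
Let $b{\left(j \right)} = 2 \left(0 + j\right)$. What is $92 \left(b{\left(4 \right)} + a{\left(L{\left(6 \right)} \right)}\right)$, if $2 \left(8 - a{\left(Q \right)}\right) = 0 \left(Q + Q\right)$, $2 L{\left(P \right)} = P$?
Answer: $1472$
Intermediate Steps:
$L{\left(P \right)} = \frac{P}{2}$
$b{\left(j \right)} = 2 j$
$a{\left(Q \right)} = 8$ ($a{\left(Q \right)} = 8 - \frac{0 \left(Q + Q\right)}{2} = 8 - \frac{0 \cdot 2 Q}{2} = 8 - 0 = 8 + 0 = 8$)
$92 \left(b{\left(4 \right)} + a{\left(L{\left(6 \right)} \right)}\right) = 92 \left(2 \cdot 4 + 8\right) = 92 \left(8 + 8\right) = 92 \cdot 16 = 1472$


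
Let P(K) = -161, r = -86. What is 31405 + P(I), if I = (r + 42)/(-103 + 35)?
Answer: 31244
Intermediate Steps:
I = 11/17 (I = (-86 + 42)/(-103 + 35) = -44/(-68) = -44*(-1/68) = 11/17 ≈ 0.64706)
31405 + P(I) = 31405 - 161 = 31244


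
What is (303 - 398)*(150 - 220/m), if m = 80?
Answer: -55955/4 ≈ -13989.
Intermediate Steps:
(303 - 398)*(150 - 220/m) = (303 - 398)*(150 - 220/80) = -95*(150 - 220*1/80) = -95*(150 - 11/4) = -95*589/4 = -55955/4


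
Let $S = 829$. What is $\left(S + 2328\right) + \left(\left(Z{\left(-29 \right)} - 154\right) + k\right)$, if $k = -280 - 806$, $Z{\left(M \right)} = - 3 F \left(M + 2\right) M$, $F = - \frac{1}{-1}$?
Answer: $-432$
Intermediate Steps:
$F = 1$ ($F = \left(-1\right) \left(-1\right) = 1$)
$Z{\left(M \right)} = M \left(-6 - 3 M\right)$ ($Z{\left(M \right)} = - 3 \cdot 1 \left(M + 2\right) M = - 3 \cdot 1 \left(2 + M\right) M = - 3 \left(2 + M\right) M = \left(-6 - 3 M\right) M = M \left(-6 - 3 M\right)$)
$k = -1086$ ($k = -280 - 806 = -1086$)
$\left(S + 2328\right) + \left(\left(Z{\left(-29 \right)} - 154\right) + k\right) = \left(829 + 2328\right) - \left(1240 - 87 \left(2 - 29\right)\right) = 3157 - \left(1240 + 2349\right) = 3157 - 3589 = -432$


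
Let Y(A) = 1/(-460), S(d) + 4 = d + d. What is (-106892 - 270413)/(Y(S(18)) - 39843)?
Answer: 173560300/18327781 ≈ 9.4698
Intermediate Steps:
S(d) = -4 + 2*d (S(d) = -4 + (d + d) = -4 + 2*d)
Y(A) = -1/460
(-106892 - 270413)/(Y(S(18)) - 39843) = (-106892 - 270413)/(-1/460 - 39843) = -377305/(-18327781/460) = -377305*(-460/18327781) = 173560300/18327781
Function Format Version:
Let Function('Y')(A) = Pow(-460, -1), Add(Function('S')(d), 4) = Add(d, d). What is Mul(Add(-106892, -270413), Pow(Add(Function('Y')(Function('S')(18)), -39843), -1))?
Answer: Rational(173560300, 18327781) ≈ 9.4698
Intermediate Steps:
Function('S')(d) = Add(-4, Mul(2, d)) (Function('S')(d) = Add(-4, Add(d, d)) = Add(-4, Mul(2, d)))
Function('Y')(A) = Rational(-1, 460)
Mul(Add(-106892, -270413), Pow(Add(Function('Y')(Function('S')(18)), -39843), -1)) = Mul(Add(-106892, -270413), Pow(Add(Rational(-1, 460), -39843), -1)) = Mul(-377305, Pow(Rational(-18327781, 460), -1)) = Mul(-377305, Rational(-460, 18327781)) = Rational(173560300, 18327781)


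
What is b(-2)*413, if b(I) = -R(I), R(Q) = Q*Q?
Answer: -1652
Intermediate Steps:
R(Q) = Q²
b(I) = -I²
b(-2)*413 = -1*(-2)²*413 = -1*4*413 = -4*413 = -1652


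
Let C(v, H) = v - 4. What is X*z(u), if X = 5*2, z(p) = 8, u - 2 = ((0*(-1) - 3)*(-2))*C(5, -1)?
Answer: 80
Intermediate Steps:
C(v, H) = -4 + v
u = 8 (u = 2 + ((0*(-1) - 3)*(-2))*(-4 + 5) = 2 + ((0 - 3)*(-2))*1 = 2 - 3*(-2)*1 = 2 + 6*1 = 2 + 6 = 8)
X = 10
X*z(u) = 10*8 = 80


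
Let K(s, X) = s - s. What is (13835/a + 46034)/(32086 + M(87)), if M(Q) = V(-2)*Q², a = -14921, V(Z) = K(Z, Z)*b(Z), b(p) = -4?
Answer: 2611633/1820362 ≈ 1.4347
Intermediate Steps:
K(s, X) = 0
V(Z) = 0 (V(Z) = 0*(-4) = 0)
M(Q) = 0 (M(Q) = 0*Q² = 0)
(13835/a + 46034)/(32086 + M(87)) = (13835/(-14921) + 46034)/(32086 + 0) = (13835*(-1/14921) + 46034)/32086 = (-13835/14921 + 46034)*(1/32086) = (686859479/14921)*(1/32086) = 2611633/1820362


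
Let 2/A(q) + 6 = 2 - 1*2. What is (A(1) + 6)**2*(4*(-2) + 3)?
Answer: -1445/9 ≈ -160.56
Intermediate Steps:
A(q) = -1/3 (A(q) = 2/(-6 + (2 - 1*2)) = 2/(-6 + (2 - 2)) = 2/(-6 + 0) = 2/(-6) = 2*(-1/6) = -1/3)
(A(1) + 6)**2*(4*(-2) + 3) = (-1/3 + 6)**2*(4*(-2) + 3) = (17/3)**2*(-8 + 3) = (289/9)*(-5) = -1445/9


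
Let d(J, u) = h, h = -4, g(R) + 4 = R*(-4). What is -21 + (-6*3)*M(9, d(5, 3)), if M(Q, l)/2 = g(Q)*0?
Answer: -21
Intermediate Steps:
g(R) = -4 - 4*R (g(R) = -4 + R*(-4) = -4 - 4*R)
d(J, u) = -4
M(Q, l) = 0 (M(Q, l) = 2*((-4 - 4*Q)*0) = 2*0 = 0)
-21 + (-6*3)*M(9, d(5, 3)) = -21 - 6*3*0 = -21 - 18*0 = -21 + 0 = -21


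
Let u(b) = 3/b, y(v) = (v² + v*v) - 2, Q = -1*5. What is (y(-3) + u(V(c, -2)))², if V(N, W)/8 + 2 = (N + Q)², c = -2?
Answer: 36228361/141376 ≈ 256.26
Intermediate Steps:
Q = -5
y(v) = -2 + 2*v² (y(v) = (v² + v²) - 2 = 2*v² - 2 = -2 + 2*v²)
V(N, W) = -16 + 8*(-5 + N)² (V(N, W) = -16 + 8*(N - 5)² = -16 + 8*(-5 + N)²)
(y(-3) + u(V(c, -2)))² = ((-2 + 2*(-3)²) + 3/(-16 + 8*(-5 - 2)²))² = ((-2 + 2*9) + 3/(-16 + 8*(-7)²))² = ((-2 + 18) + 3/(-16 + 8*49))² = (16 + 3/(-16 + 392))² = (16 + 3/376)² = (6019/376)² = 36228361/141376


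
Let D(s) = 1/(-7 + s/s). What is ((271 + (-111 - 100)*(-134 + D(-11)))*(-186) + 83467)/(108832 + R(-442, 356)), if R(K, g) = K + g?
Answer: -2616222/54373 ≈ -48.116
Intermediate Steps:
D(s) = -1/6 (D(s) = 1/(-7 + 1) = 1/(-6) = -1/6)
((271 + (-111 - 100)*(-134 + D(-11)))*(-186) + 83467)/(108832 + R(-442, 356)) = ((271 + (-111 - 100)*(-134 - 1/6))*(-186) + 83467)/(108832 + (-442 + 356)) = ((271 - 211*(-805/6))*(-186) + 83467)/(108832 - 86) = ((271 + 169855/6)*(-186) + 83467)/108746 = ((171481/6)*(-186) + 83467)*(1/108746) = (-5315911 + 83467)*(1/108746) = -5232444*1/108746 = -2616222/54373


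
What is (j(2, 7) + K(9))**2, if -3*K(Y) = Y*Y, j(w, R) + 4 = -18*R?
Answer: 24649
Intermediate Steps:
j(w, R) = -4 - 18*R
K(Y) = -Y**2/3 (K(Y) = -Y*Y/3 = -Y**2/3)
(j(2, 7) + K(9))**2 = ((-4 - 18*7) - 1/3*9**2)**2 = ((-4 - 126) - 1/3*81)**2 = (-130 - 27)**2 = (-157)**2 = 24649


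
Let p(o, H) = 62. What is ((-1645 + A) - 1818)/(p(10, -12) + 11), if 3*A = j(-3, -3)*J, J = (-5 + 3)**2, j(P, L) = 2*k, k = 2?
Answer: -10373/219 ≈ -47.365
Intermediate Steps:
j(P, L) = 4 (j(P, L) = 2*2 = 4)
J = 4 (J = (-2)**2 = 4)
A = 16/3 (A = (4*4)/3 = (1/3)*16 = 16/3 ≈ 5.3333)
((-1645 + A) - 1818)/(p(10, -12) + 11) = ((-1645 + 16/3) - 1818)/(62 + 11) = (-4919/3 - 1818)/73 = -10373/3*1/73 = -10373/219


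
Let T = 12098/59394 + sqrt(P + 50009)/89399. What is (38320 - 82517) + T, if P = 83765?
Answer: -1312512260/29697 + sqrt(133774)/89399 ≈ -44197.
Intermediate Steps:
T = 6049/29697 + sqrt(133774)/89399 (T = 12098/59394 + sqrt(83765 + 50009)/89399 = 12098*(1/59394) + sqrt(133774)*(1/89399) = 6049/29697 + sqrt(133774)/89399 ≈ 0.20778)
(38320 - 82517) + T = (38320 - 82517) + (6049/29697 + sqrt(133774)/89399) = -44197 + (6049/29697 + sqrt(133774)/89399) = -1312512260/29697 + sqrt(133774)/89399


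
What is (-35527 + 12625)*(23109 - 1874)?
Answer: -486323970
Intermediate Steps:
(-35527 + 12625)*(23109 - 1874) = -22902*21235 = -486323970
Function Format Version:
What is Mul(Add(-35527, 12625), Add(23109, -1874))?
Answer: -486323970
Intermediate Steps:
Mul(Add(-35527, 12625), Add(23109, -1874)) = Mul(-22902, 21235) = -486323970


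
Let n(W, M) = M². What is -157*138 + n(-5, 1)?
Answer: -21665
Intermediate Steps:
-157*138 + n(-5, 1) = -157*138 + 1² = -21666 + 1 = -21665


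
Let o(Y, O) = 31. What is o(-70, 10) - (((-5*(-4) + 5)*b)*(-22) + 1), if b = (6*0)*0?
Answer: 30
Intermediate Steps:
b = 0 (b = 0*0 = 0)
o(-70, 10) - (((-5*(-4) + 5)*b)*(-22) + 1) = 31 - (((-5*(-4) + 5)*0)*(-22) + 1) = 31 - (((20 + 5)*0)*(-22) + 1) = 31 - ((25*0)*(-22) + 1) = 31 - (0*(-22) + 1) = 31 - (0 + 1) = 31 - 1*1 = 31 - 1 = 30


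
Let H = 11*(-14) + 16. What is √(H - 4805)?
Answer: I*√4943 ≈ 70.307*I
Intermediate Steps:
H = -138 (H = -154 + 16 = -138)
√(H - 4805) = √(-138 - 4805) = √(-4943) = I*√4943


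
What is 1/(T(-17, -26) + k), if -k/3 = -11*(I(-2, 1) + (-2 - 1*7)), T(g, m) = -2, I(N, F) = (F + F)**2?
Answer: -1/167 ≈ -0.0059880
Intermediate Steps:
I(N, F) = 4*F**2 (I(N, F) = (2*F)**2 = 4*F**2)
k = -165 (k = -(-33)*(4*1**2 + (-2 - 1*7)) = -(-33)*(4*1 + (-2 - 7)) = -(-33)*(4 - 9) = -(-33)*(-5) = -3*55 = -165)
1/(T(-17, -26) + k) = 1/(-2 - 165) = 1/(-167) = -1/167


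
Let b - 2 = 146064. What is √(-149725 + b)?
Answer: I*√3659 ≈ 60.49*I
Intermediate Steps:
b = 146066 (b = 2 + 146064 = 146066)
√(-149725 + b) = √(-149725 + 146066) = √(-3659) = I*√3659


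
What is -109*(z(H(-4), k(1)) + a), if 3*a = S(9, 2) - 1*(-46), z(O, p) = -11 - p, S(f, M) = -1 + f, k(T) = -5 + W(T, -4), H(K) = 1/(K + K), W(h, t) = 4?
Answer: -872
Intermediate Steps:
H(K) = 1/(2*K)
k(T) = -1 (k(T) = -5 + 4 = -1)
a = 18 (a = ((-1 + 9) - 1*(-46))/3 = (8 + 46)/3 = (⅓)*54 = 18)
-109*(z(H(-4), k(1)) + a) = -109*((-11 - 1*(-1)) + 18) = -109*((-11 + 1) + 18) = -109*(-10 + 18) = -109*8 = -872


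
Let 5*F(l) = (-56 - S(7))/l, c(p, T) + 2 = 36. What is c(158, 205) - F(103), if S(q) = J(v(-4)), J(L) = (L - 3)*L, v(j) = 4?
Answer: 3514/103 ≈ 34.117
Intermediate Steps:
c(p, T) = 34 (c(p, T) = -2 + 36 = 34)
J(L) = L*(-3 + L) (J(L) = (-3 + L)*L = L*(-3 + L))
S(q) = 4 (S(q) = 4*(-3 + 4) = 4*1 = 4)
F(l) = -12/l (F(l) = ((-56 - 1*4)/l)/5 = ((-56 - 4)/l)/5 = (-60/l)/5 = -12/l)
c(158, 205) - F(103) = 34 - (-12)/103 = 34 - 1*(-12/103) = 34 + 12/103 = 3514/103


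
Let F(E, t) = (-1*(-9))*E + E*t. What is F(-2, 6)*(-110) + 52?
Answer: 3352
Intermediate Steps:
F(E, t) = 9*E + E*t
F(-2, 6)*(-110) + 52 = -2*(9 + 6)*(-110) + 52 = -2*15*(-110) + 52 = -30*(-110) + 52 = 3300 + 52 = 3352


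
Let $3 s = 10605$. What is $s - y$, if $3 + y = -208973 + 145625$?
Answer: $66886$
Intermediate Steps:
$s = 3535$ ($s = \frac{1}{3} \cdot 10605 = 3535$)
$y = -63351$ ($y = -3 + \left(-208973 + 145625\right) = -3 - 63348 = -63351$)
$s - y = 3535 - -63351 = 3535 + 63351 = 66886$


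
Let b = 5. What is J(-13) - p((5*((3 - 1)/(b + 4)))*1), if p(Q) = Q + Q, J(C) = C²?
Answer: 1501/9 ≈ 166.78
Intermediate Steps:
p(Q) = 2*Q
J(-13) - p((5*((3 - 1)/(b + 4)))*1) = (-13)² - 2*(5*((3 - 1)/(5 + 4)))*1 = 169 - 2*(5*(2/9))*1 = 169 - 2*(10/9)*1 = 169 - 2*10/9 = 169 - 1*20/9 = 169 - 20/9 = 1501/9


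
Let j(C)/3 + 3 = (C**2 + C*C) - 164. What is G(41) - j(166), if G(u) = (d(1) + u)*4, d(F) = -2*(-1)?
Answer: -164663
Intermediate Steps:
d(F) = 2
G(u) = 8 + 4*u (G(u) = (2 + u)*4 = 8 + 4*u)
j(C) = -501 + 6*C**2 (j(C) = -9 + 3*((C**2 + C*C) - 164) = -9 + 3*((C**2 + C**2) - 164) = -9 + 3*(2*C**2 - 164) = -9 + 3*(-164 + 2*C**2) = -9 + (-492 + 6*C**2) = -501 + 6*C**2)
G(41) - j(166) = (8 + 4*41) - (-501 + 6*166**2) = (8 + 164) - (-501 + 6*27556) = 172 - (-501 + 165336) = 172 - 1*164835 = 172 - 164835 = -164663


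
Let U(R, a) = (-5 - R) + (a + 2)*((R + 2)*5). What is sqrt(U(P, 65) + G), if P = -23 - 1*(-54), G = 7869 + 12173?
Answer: sqrt(31061) ≈ 176.24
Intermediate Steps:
G = 20042
P = 31 (P = -23 + 54 = 31)
U(R, a) = -5 - R + (2 + a)*(10 + 5*R) (U(R, a) = (-5 - R) + (2 + a)*((2 + R)*5) = (-5 - R) + (2 + a)*(10 + 5*R) = -5 - R + (2 + a)*(10 + 5*R))
sqrt(U(P, 65) + G) = sqrt((15 + 9*31 + 10*65 + 5*31*65) + 20042) = sqrt((15 + 279 + 650 + 10075) + 20042) = sqrt(11019 + 20042) = sqrt(31061)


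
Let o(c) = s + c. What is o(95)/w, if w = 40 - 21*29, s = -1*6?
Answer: -89/569 ≈ -0.15641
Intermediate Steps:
s = -6
w = -569 (w = 40 - 609 = -569)
o(c) = -6 + c
o(95)/w = (-6 + 95)/(-569) = 89*(-1/569) = -89/569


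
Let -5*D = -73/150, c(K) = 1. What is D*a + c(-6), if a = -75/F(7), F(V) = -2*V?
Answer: 213/140 ≈ 1.5214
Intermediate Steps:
a = 75/14 (a = -75/((-2*7)) = -75/(-14) = -75*(-1/14) = 75/14 ≈ 5.3571)
D = 73/750 (D = -(-73)/(5*150) = -1/5*(-73/150) = 73/750 ≈ 0.097333)
D*a + c(-6) = (73/750)*(75/14) + 1 = 73/140 + 1 = 213/140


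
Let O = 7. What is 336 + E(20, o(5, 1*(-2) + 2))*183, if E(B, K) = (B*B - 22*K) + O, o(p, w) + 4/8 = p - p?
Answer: 76830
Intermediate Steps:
o(p, w) = -½ (o(p, w) = -½ + (p - p) = -½ + 0 = -½)
E(B, K) = 7 + B² - 22*K (E(B, K) = (B*B - 22*K) + 7 = (B² - 22*K) + 7 = 7 + B² - 22*K)
336 + E(20, o(5, 1*(-2) + 2))*183 = 336 + (7 + 20² - 22*(-½))*183 = 336 + (7 + 400 + 11)*183 = 336 + 418*183 = 336 + 76494 = 76830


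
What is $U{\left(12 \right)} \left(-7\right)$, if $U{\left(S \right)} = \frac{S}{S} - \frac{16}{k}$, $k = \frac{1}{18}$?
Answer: $2009$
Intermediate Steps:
$k = \frac{1}{18} \approx 0.055556$
$U{\left(S \right)} = -287$ ($U{\left(S \right)} = \frac{S}{S} - 16 \frac{1}{\frac{1}{18}} = 1 - 288 = -287$)
$U{\left(12 \right)} \left(-7\right) = \left(-287\right) \left(-7\right) = 2009$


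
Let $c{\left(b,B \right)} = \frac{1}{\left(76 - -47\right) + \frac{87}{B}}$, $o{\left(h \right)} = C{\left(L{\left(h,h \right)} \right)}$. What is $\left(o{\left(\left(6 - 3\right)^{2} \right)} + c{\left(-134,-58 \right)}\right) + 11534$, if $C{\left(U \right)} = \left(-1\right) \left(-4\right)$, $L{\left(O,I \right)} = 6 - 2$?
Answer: $\frac{2803736}{243} \approx 11538.0$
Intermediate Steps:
$L{\left(O,I \right)} = 4$ ($L{\left(O,I \right)} = 6 - 2 = 4$)
$C{\left(U \right)} = 4$
$o{\left(h \right)} = 4$
$c{\left(b,B \right)} = \frac{1}{123 + \frac{87}{B}}$ ($c{\left(b,B \right)} = \frac{1}{\left(76 + 47\right) + \frac{87}{B}} = \frac{1}{123 + \frac{87}{B}}$)
$\left(o{\left(\left(6 - 3\right)^{2} \right)} + c{\left(-134,-58 \right)}\right) + 11534 = \left(4 + \frac{1}{3} \left(-58\right) \frac{1}{29 + 41 \left(-58\right)}\right) + 11534 = \left(4 + \frac{1}{3} \left(-58\right) \frac{1}{29 - 2378}\right) + 11534 = \left(4 + \frac{1}{3} \left(-58\right) \frac{1}{-2349}\right) + 11534 = \left(4 + \frac{1}{3} \left(-58\right) \left(- \frac{1}{2349}\right)\right) + 11534 = \left(4 + \frac{2}{243}\right) + 11534 = \frac{974}{243} + 11534 = \frac{2803736}{243}$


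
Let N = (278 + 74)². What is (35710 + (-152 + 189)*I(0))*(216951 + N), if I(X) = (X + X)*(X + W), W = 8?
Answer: 12171932050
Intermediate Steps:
I(X) = 2*X*(8 + X) (I(X) = (X + X)*(X + 8) = (2*X)*(8 + X) = 2*X*(8 + X))
N = 123904 (N = 352² = 123904)
(35710 + (-152 + 189)*I(0))*(216951 + N) = (35710 + (-152 + 189)*(2*0*(8 + 0)))*(216951 + 123904) = (35710 + 37*(2*0*8))*340855 = (35710 + 37*0)*340855 = (35710 + 0)*340855 = 35710*340855 = 12171932050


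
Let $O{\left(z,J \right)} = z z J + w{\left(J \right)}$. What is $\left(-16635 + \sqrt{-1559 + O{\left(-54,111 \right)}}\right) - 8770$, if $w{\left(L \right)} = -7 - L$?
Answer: $-25405 + \sqrt{321999} \approx -24838.0$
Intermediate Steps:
$O{\left(z,J \right)} = -7 - J + J z^{2}$ ($O{\left(z,J \right)} = z z J - \left(7 + J\right) = z^{2} J - \left(7 + J\right) = J z^{2} - \left(7 + J\right) = -7 - J + J z^{2}$)
$\left(-16635 + \sqrt{-1559 + O{\left(-54,111 \right)}}\right) - 8770 = \left(-16635 + \sqrt{-1559 - \left(118 - 323676\right)}\right) - 8770 = \left(-16635 + \sqrt{-1559 - -323558}\right) - 8770 = \left(-16635 + \sqrt{-1559 + 323558}\right) - 8770 = \left(-16635 + \sqrt{321999}\right) - 8770 = -25405 + \sqrt{321999}$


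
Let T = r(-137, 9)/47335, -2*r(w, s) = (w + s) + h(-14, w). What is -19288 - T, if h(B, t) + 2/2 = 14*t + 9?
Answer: -912998499/47335 ≈ -19288.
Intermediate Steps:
h(B, t) = 8 + 14*t (h(B, t) = -1 + (14*t + 9) = -1 + (9 + 14*t) = 8 + 14*t)
r(w, s) = -4 - 15*w/2 - s/2 (r(w, s) = -((w + s) + (8 + 14*w))/2 = -((s + w) + (8 + 14*w))/2 = -(8 + s + 15*w)/2 = -4 - 15*w/2 - s/2)
T = 1019/47335 (T = (-4 - 15/2*(-137) - 1/2*9)/47335 = (-4 + 2055/2 - 9/2)*(1/47335) = 1019*(1/47335) = 1019/47335 ≈ 0.021527)
-19288 - T = -19288 - 1*1019/47335 = -19288 - 1019/47335 = -912998499/47335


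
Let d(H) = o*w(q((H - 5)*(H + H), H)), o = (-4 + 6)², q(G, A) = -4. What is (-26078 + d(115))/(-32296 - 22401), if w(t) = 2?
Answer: 26070/54697 ≈ 0.47663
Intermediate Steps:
o = 4 (o = 2² = 4)
d(H) = 8 (d(H) = 4*2 = 8)
(-26078 + d(115))/(-32296 - 22401) = (-26078 + 8)/(-32296 - 22401) = -26070/(-54697) = -26070*(-1/54697) = 26070/54697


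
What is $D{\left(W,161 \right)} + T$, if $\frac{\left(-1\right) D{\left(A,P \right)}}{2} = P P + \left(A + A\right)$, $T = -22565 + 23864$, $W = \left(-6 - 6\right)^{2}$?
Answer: $-51119$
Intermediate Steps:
$W = 144$ ($W = \left(-12\right)^{2} = 144$)
$T = 1299$
$D{\left(A,P \right)} = - 4 A - 2 P^{2}$ ($D{\left(A,P \right)} = - 2 \left(P P + \left(A + A\right)\right) = - 2 \left(P^{2} + 2 A\right) = - 4 A - 2 P^{2}$)
$D{\left(W,161 \right)} + T = \left(\left(-4\right) 144 - 2 \cdot 161^{2}\right) + 1299 = \left(-576 - 51842\right) + 1299 = -52418 + 1299 = -51119$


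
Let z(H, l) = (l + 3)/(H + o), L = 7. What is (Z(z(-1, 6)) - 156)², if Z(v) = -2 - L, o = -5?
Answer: 27225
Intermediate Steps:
z(H, l) = (3 + l)/(-5 + H) (z(H, l) = (l + 3)/(H - 5) = (3 + l)/(-5 + H))
Z(v) = -9 (Z(v) = -2 - 1*7 = -2 - 7 = -9)
(Z(z(-1, 6)) - 156)² = (-9 - 156)² = (-165)² = 27225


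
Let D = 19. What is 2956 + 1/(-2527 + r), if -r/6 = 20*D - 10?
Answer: 14032131/4747 ≈ 2956.0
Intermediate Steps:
r = -2220 (r = -6*(20*19 - 10) = -6*(380 - 10) = -6*370 = -2220)
2956 + 1/(-2527 + r) = 2956 + 1/(-2527 - 2220) = 2956 + 1/(-4747) = 2956 - 1/4747 = 14032131/4747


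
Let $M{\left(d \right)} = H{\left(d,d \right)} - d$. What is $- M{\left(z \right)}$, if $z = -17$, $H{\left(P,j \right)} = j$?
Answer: $0$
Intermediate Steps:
$M{\left(d \right)} = 0$ ($M{\left(d \right)} = d - d = 0$)
$- M{\left(z \right)} = \left(-1\right) 0 = 0$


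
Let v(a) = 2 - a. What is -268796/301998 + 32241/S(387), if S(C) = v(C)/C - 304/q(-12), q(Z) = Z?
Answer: 1882788944971/1422259581 ≈ 1323.8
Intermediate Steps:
S(C) = 76/3 + (2 - C)/C (S(C) = (2 - C)/C - 304/(-12) = (2 - C)/C - 304*(-1/12) = (2 - C)/C + 76/3 = 76/3 + (2 - C)/C)
-268796/301998 + 32241/S(387) = -268796/301998 + 32241/(73/3 + 2/387) = -268796*1/301998 + 32241/(73/3 + 2*(1/387)) = -134398/150999 + 32241/(73/3 + 2/387) = -134398/150999 + 32241/(9419/387) = -134398/150999 + 32241*(387/9419) = -134398/150999 + 12477267/9419 = 1882788944971/1422259581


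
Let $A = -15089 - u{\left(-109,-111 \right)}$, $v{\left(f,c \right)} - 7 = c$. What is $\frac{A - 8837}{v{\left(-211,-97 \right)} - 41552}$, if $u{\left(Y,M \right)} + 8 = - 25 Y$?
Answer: $\frac{26643}{41642} \approx 0.63981$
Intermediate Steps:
$v{\left(f,c \right)} = 7 + c$
$u{\left(Y,M \right)} = -8 - 25 Y$
$A = -17806$ ($A = -15089 - \left(-8 - -2725\right) = -15089 - \left(-8 + 2725\right) = -15089 - 2717 = -17806$)
$\frac{A - 8837}{v{\left(-211,-97 \right)} - 41552} = \frac{-17806 - 8837}{\left(7 - 97\right) - 41552} = - \frac{26643}{-90 - 41552} = - \frac{26643}{-41642} = \left(-26643\right) \left(- \frac{1}{41642}\right) = \frac{26643}{41642}$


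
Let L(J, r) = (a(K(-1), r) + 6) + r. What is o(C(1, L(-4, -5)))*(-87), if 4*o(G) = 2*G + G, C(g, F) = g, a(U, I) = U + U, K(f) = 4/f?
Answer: -261/4 ≈ -65.250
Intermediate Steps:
a(U, I) = 2*U
L(J, r) = -2 + r (L(J, r) = (2*(4/(-1)) + 6) + r = (2*(4*(-1)) + 6) + r = (2*(-4) + 6) + r = (-8 + 6) + r = -2 + r)
o(G) = 3*G/4 (o(G) = (2*G + G)/4 = (3*G)/4 = 3*G/4)
o(C(1, L(-4, -5)))*(-87) = ((¾)*1)*(-87) = (¾)*(-87) = -261/4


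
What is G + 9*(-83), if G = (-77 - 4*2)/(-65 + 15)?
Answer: -7453/10 ≈ -745.30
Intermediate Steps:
G = 17/10 (G = (-77 - 8)/(-50) = -85*(-1/50) = 17/10 ≈ 1.7000)
G + 9*(-83) = 17/10 + 9*(-83) = 17/10 - 747 = -7453/10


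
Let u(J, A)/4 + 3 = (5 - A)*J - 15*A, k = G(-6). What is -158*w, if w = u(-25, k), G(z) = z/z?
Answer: 74576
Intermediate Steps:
G(z) = 1
k = 1
u(J, A) = -12 - 60*A + 4*J*(5 - A) (u(J, A) = -12 + 4*((5 - A)*J - 15*A) = -12 + 4*(J*(5 - A) - 15*A) = -12 + 4*(-15*A + J*(5 - A)) = -12 + (-60*A + 4*J*(5 - A)) = -12 - 60*A + 4*J*(5 - A))
w = -472 (w = -12 - 60*1 + 20*(-25) - 4*1*(-25) = -12 - 60 - 500 + 100 = -472)
-158*w = -158*(-472) = 74576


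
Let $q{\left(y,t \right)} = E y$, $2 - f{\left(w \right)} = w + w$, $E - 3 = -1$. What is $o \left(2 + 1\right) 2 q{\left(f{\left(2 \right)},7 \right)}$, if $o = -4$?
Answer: $96$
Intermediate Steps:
$E = 2$ ($E = 3 - 1 = 2$)
$f{\left(w \right)} = 2 - 2 w$ ($f{\left(w \right)} = 2 - \left(w + w\right) = 2 - 2 w$)
$q{\left(y,t \right)} = 2 y$
$o \left(2 + 1\right) 2 q{\left(f{\left(2 \right)},7 \right)} = - 4 \left(2 + 1\right) 2 \cdot 2 \left(2 - 4\right) = \left(-4\right) 3 \cdot 2 \cdot 2 \left(2 - 4\right) = \left(-12\right) 2 \cdot 2 \left(-2\right) = \left(-24\right) \left(-4\right) = 96$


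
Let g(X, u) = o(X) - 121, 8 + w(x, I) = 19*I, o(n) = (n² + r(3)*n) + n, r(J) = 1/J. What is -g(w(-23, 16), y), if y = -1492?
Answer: -263669/3 ≈ -87890.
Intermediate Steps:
o(n) = n² + 4*n/3 (o(n) = (n² + n/3) + n = n² + 4*n/3)
w(x, I) = -8 + 19*I
g(X, u) = -121 + X*(4 + 3*X)/3 (g(X, u) = X*(4 + 3*X)/3 - 121 = -121 + X*(4 + 3*X)/3)
-g(w(-23, 16), y) = -(-121 + (-8 + 19*16)*(4 + 3*(-8 + 19*16))/3) = -(-121 + (-8 + 304)*(4 + 3*(-8 + 304))/3) = -(-121 + (⅓)*296*(4 + 3*296)) = -(-121 + (⅓)*296*(4 + 888)) = -(-121 + (⅓)*296*892) = -(-121 + 264032/3) = -1*263669/3 = -263669/3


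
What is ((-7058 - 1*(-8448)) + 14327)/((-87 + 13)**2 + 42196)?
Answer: 15717/47672 ≈ 0.32969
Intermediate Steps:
((-7058 - 1*(-8448)) + 14327)/((-87 + 13)**2 + 42196) = ((-7058 + 8448) + 14327)/((-74)**2 + 42196) = (1390 + 14327)/(5476 + 42196) = 15717/47672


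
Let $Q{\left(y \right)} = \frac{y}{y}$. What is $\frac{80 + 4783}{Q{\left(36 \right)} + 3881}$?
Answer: $\frac{1621}{1294} \approx 1.2527$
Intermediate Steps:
$Q{\left(y \right)} = 1$
$\frac{80 + 4783}{Q{\left(36 \right)} + 3881} = \frac{80 + 4783}{1 + 3881} = \frac{4863}{3882} = 4863 \cdot \frac{1}{3882} = \frac{1621}{1294}$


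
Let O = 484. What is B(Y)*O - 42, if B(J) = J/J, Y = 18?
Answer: 442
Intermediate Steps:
B(J) = 1
B(Y)*O - 42 = 1*484 - 42 = 484 - 42 = 442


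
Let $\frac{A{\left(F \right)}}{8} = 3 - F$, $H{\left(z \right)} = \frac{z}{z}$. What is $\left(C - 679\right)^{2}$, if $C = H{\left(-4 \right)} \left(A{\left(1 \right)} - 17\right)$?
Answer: $462400$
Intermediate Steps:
$H{\left(z \right)} = 1$
$A{\left(F \right)} = 24 - 8 F$ ($A{\left(F \right)} = 8 \left(3 - F\right) = 24 - 8 F$)
$C = -1$ ($C = 1 \left(\left(24 - 8\right) - 17\right) = 1 \left(16 - 17\right) = 1 \left(-1\right) = -1$)
$\left(C - 679\right)^{2} = \left(-1 - 679\right)^{2} = \left(-680\right)^{2} = 462400$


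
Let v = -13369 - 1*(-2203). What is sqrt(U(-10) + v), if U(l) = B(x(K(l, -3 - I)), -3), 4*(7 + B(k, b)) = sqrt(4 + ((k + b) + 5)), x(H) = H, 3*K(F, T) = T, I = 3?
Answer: I*sqrt(44690)/2 ≈ 105.7*I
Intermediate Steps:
v = -11166 (v = -13369 + 2203 = -11166)
K(F, T) = T/3
B(k, b) = -7 + sqrt(9 + b + k)/4 (B(k, b) = -7 + sqrt(4 + ((k + b) + 5))/4 = -7 + sqrt(4 + ((b + k) + 5))/4 = -7 + sqrt(4 + (5 + b + k))/4 = -7 + sqrt(9 + b + k)/4)
U(l) = -13/2 (U(l) = -7 + sqrt(9 - 3 + (-3 - 1*3)/3)/4 = -7 + sqrt(9 - 3 + (-3 - 3)/3)/4 = -7 + sqrt(9 - 3 + (1/3)*(-6))/4 = -7 + sqrt(9 - 3 - 2)/4 = -7 + sqrt(4)/4 = -7 + (1/4)*2 = -7 + 1/2 = -13/2)
sqrt(U(-10) + v) = sqrt(-13/2 - 11166) = sqrt(-22345/2) = I*sqrt(44690)/2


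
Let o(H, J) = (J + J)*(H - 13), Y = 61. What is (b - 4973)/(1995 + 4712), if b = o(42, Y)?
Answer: -1435/6707 ≈ -0.21396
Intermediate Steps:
o(H, J) = 2*J*(-13 + H) (o(H, J) = (2*J)*(-13 + H) = 2*J*(-13 + H))
b = 3538 (b = 2*61*(-13 + 42) = 2*61*29 = 3538)
(b - 4973)/(1995 + 4712) = (3538 - 4973)/(1995 + 4712) = -1435/6707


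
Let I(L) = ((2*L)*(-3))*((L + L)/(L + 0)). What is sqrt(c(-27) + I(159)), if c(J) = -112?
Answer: 2*I*sqrt(505) ≈ 44.944*I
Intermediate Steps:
I(L) = -12*L (I(L) = (-6*L)*((2*L)/L) = -6*L*2 = -12*L)
sqrt(c(-27) + I(159)) = sqrt(-112 - 12*159) = sqrt(-112 - 1908) = sqrt(-2020) = 2*I*sqrt(505)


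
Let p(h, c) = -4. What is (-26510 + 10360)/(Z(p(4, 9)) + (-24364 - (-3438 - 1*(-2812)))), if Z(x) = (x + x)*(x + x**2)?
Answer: 475/701 ≈ 0.67760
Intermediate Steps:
Z(x) = 2*x*(x + x**2) (Z(x) = (2*x)*(x + x**2) = 2*x*(x + x**2))
(-26510 + 10360)/(Z(p(4, 9)) + (-24364 - (-3438 - 1*(-2812)))) = (-26510 + 10360)/(2*(-4)**2*(1 - 4) + (-24364 - (-3438 - 1*(-2812)))) = -16150/(2*16*(-3) + (-24364 - (-3438 + 2812))) = -16150/(-96 + (-24364 - 1*(-626))) = -16150/(-96 + (-24364 + 626)) = -16150/(-96 - 23738) = -16150/(-23834) = -16150*(-1/23834) = 475/701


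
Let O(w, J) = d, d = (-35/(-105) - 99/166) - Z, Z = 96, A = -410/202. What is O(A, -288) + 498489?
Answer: 248199583/498 ≈ 4.9839e+5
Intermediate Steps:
A = -205/101 (A = -410*1/202 = -205/101 ≈ -2.0297)
d = -47939/498 (d = (-35/(-105) - 99/166) - 1*96 = (-35*(-1/105) - 99*1/166) - 96 = (1/3 - 99/166) - 96 = -131/498 - 96 = -47939/498 ≈ -96.263)
O(w, J) = -47939/498
O(A, -288) + 498489 = -47939/498 + 498489 = 248199583/498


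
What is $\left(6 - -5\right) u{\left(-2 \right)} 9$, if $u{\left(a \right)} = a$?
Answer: $-198$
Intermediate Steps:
$\left(6 - -5\right) u{\left(-2 \right)} 9 = \left(6 - -5\right) \left(-2\right) 9 = \left(6 + 5\right) \left(-2\right) 9 = 11 \left(-2\right) 9 = \left(-22\right) 9 = -198$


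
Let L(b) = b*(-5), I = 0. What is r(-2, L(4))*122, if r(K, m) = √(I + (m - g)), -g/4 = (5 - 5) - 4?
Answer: 732*I ≈ 732.0*I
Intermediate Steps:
g = 16 (g = -4*((5 - 5) - 4) = -4*(0 - 4) = -4*(-4) = 16)
L(b) = -5*b
r(K, m) = √(-16 + m) (r(K, m) = √(0 + (m - 1*16)) = √(0 + (m - 16)) = √(0 + (-16 + m)) = √(-16 + m))
r(-2, L(4))*122 = √(-16 - 5*4)*122 = √(-16 - 20)*122 = √(-36)*122 = (6*I)*122 = 732*I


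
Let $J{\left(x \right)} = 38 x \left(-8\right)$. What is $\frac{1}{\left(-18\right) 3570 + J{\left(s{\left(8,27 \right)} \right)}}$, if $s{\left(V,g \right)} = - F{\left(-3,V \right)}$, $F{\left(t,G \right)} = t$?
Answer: $- \frac{1}{65172} \approx -1.5344 \cdot 10^{-5}$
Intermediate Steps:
$s{\left(V,g \right)} = 3$ ($s{\left(V,g \right)} = \left(-1\right) \left(-3\right) = 3$)
$J{\left(x \right)} = - 304 x$
$\frac{1}{\left(-18\right) 3570 + J{\left(s{\left(8,27 \right)} \right)}} = \frac{1}{\left(-18\right) 3570 - 912} = \frac{1}{-64260 - 912} = \frac{1}{-65172} = - \frac{1}{65172}$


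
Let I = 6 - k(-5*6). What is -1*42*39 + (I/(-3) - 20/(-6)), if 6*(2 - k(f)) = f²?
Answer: -1686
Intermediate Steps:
k(f) = 2 - f²/6
I = 154 (I = 6 - (2 - (-5*6)²/6) = 6 - (2 - ⅙*(-30)²) = 6 - (2 - ⅙*900) = 6 - (2 - 150) = 6 - 1*(-148) = 6 + 148 = 154)
-1*42*39 + (I/(-3) - 20/(-6)) = -1*42*39 + (154/(-3) - 20/(-6)) = -42*39 + (154*(-⅓) - 20*(-⅙)) = -1638 + (-154/3 + 10/3) = -1638 - 48 = -1686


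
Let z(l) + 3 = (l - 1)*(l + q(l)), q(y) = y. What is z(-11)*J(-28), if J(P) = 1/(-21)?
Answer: -87/7 ≈ -12.429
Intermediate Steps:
J(P) = -1/21
z(l) = -3 + 2*l*(-1 + l) (z(l) = -3 + (l - 1)*(l + l) = -3 + (-1 + l)*(2*l) = -3 + 2*l*(-1 + l))
z(-11)*J(-28) = (-3 - 2*(-11) + 2*(-11)²)*(-1/21) = (-3 + 22 + 2*121)*(-1/21) = (-3 + 22 + 242)*(-1/21) = 261*(-1/21) = -87/7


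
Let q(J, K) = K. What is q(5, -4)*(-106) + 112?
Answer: 536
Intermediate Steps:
q(5, -4)*(-106) + 112 = -4*(-106) + 112 = 424 + 112 = 536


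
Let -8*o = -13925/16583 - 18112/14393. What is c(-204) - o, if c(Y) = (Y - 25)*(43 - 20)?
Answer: -10057484132005/1909432952 ≈ -5267.3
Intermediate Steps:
c(Y) = -575 + 23*Y (c(Y) = (-25 + Y)*23 = -575 + 23*Y)
o = 500773821/1909432952 (o = -(-13925/16583 - 18112/14393)/8 = -⅛*(-500773821/238679119) = 500773821/1909432952 ≈ 0.26226)
c(-204) - o = (-575 + 23*(-204)) - 1*500773821/1909432952 = (-575 - 4692) - 500773821/1909432952 = -5267 - 500773821/1909432952 = -10057484132005/1909432952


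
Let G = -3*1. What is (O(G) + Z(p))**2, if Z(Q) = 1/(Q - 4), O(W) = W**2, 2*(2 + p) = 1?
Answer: 9409/121 ≈ 77.760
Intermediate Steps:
p = -3/2 (p = -2 + (1/2)*1 = -2 + 1/2 = -3/2 ≈ -1.5000)
G = -3
Z(Q) = 1/(-4 + Q)
(O(G) + Z(p))**2 = ((-3)**2 + 1/(-4 - 3/2))**2 = (9 + 1/(-11/2))**2 = (9 - 2/11)**2 = (97/11)**2 = 9409/121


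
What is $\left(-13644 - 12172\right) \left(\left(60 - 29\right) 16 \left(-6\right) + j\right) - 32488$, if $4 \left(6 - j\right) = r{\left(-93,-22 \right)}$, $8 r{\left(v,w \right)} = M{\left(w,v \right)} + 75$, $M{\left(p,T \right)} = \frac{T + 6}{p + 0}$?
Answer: $\frac{6750016115}{88} \approx 7.6705 \cdot 10^{7}$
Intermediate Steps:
$M{\left(p,T \right)} = \frac{6 + T}{p}$
$r{\left(v,w \right)} = \frac{75}{8} + \frac{6 + v}{8 w}$ ($r{\left(v,w \right)} = \frac{\frac{6 + v}{w} + 75}{8} = \frac{75 + \frac{6 + v}{w}}{8} = \frac{75}{8} + \frac{6 + v}{8 w}$)
$j = \frac{2487}{704}$ ($j = 6 - \frac{\frac{1}{8} \frac{1}{-22} \left(6 - 93 + 75 \left(-22\right)\right)}{4} = 6 - \frac{\frac{1}{8} \left(- \frac{1}{22}\right) \left(6 - 93 - 1650\right)}{4} = 6 - \frac{\frac{1}{8} \left(- \frac{1}{22}\right) \left(-1737\right)}{4} = 6 - \frac{1737}{704} = \frac{2487}{704} \approx 3.5327$)
$\left(-13644 - 12172\right) \left(\left(60 - 29\right) 16 \left(-6\right) + j\right) - 32488 = \left(-13644 - 12172\right) \left(\left(60 - 29\right) 16 \left(-6\right) + \frac{2487}{704}\right) - 32488 = - 25816 \left(\left(60 - 29\right) \left(-96\right) + \frac{2487}{704}\right) - 32488 = - 25816 \left(31 \left(-96\right) + \frac{2487}{704}\right) - 32488 = - 25816 \left(-2976 + \frac{2487}{704}\right) - 32488 = \left(-25816\right) \left(- \frac{2092617}{704}\right) - 32488 = \frac{6752875059}{88} - 32488 = \frac{6750016115}{88}$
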